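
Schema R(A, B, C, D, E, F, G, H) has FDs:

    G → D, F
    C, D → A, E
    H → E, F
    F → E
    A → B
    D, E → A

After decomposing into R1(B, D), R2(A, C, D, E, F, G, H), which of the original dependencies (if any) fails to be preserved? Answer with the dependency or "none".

Check A → B: no single fragment contains all of {A, B}, and the restricted closure of {A} across the fragments never reaches {B}.
G → D, F is preserved.
C, D → A, E is preserved.
H → E, F is preserved.
F → E is preserved.
D, E → A is preserved.

A → B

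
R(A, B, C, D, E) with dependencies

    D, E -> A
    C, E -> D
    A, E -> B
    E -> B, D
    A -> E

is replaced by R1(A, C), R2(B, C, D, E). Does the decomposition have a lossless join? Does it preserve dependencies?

lossy and not dependency-preserving

Lossless test: (C)⁺ = {C}, which is a superkey of neither fragment — lossy.
Dependency preservation: the restricted closure of {D, E} across the fragments never reaches {A}, so D, E → A cannot be enforced without a join — not preserved.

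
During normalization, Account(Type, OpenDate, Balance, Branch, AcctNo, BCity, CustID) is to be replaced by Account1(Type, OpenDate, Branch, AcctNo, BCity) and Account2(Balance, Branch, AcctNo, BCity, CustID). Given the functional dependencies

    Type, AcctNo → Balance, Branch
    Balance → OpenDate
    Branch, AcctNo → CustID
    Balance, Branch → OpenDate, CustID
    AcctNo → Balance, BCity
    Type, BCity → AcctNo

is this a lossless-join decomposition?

Common attributes: Account1 ∩ Account2 = {Branch, AcctNo, BCity}.
Closure of {Branch, AcctNo, BCity}: Branch, AcctNo → CustID applies, adding CustID; AcctNo → Balance, BCity applies, adding Balance; Balance → OpenDate applies, adding OpenDate. So (Branch, AcctNo, BCity)⁺ = {OpenDate, Balance, Branch, AcctNo, BCity, CustID}.
This closure contains every attribute of Account2, so Account1 ∩ Account2 → Account2. The join is lossless.

Yes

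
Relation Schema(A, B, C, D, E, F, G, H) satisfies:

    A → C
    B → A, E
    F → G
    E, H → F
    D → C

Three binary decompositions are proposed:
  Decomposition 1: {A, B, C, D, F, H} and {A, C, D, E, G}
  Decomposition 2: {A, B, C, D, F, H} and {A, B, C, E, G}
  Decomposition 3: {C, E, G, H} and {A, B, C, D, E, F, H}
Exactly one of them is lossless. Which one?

Decomposition 3

Decomposition 1: common = {A, C, D}, closure = {A, C, D} → lossy.
Decomposition 2: common = {A, B, C}, closure = {A, B, C, E} → lossy.
Decomposition 3: common = {C, E, H}, closure = {C, E, F, G, H} → lossless.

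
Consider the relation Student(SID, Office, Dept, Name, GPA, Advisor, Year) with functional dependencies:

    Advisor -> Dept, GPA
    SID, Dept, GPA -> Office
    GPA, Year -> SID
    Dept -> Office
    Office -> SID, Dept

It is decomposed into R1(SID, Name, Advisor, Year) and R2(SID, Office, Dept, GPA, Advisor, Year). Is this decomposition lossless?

Common attributes: R1 ∩ R2 = {SID, Advisor, Year}.
Closure of {SID, Advisor, Year}: Advisor → Dept, GPA applies, adding Dept, GPA; SID, Dept, GPA → Office applies, adding Office. So (SID, Advisor, Year)⁺ = {SID, Office, Dept, GPA, Advisor, Year}.
This closure contains every attribute of R2, so R1 ∩ R2 → R2. The join is lossless.

Yes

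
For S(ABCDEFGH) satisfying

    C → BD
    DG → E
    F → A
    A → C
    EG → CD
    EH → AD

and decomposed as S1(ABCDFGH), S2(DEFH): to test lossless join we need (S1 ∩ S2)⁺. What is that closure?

ABCDFH

S1 ∩ S2 = {DFH}.
F → A applies, adding A
A → C applies, adding C
C → BD applies, adding B
Closure: {ABCDFH}.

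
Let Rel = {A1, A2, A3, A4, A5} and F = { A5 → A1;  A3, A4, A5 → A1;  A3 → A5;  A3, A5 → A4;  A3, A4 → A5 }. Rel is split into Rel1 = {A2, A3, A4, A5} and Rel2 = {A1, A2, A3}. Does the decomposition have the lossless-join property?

Yes

Common attributes: Rel1 ∩ Rel2 = {A2, A3}.
Closure of {A2, A3}: A3 → A5 applies, adding A5; A3, A5 → A4 applies, adding A4; A5 → A1 applies, adding A1. So (A2, A3)⁺ = {A1, A2, A3, A4, A5}.
This closure contains every attribute of Rel1, so Rel1 ∩ Rel2 → Rel1. The join is lossless.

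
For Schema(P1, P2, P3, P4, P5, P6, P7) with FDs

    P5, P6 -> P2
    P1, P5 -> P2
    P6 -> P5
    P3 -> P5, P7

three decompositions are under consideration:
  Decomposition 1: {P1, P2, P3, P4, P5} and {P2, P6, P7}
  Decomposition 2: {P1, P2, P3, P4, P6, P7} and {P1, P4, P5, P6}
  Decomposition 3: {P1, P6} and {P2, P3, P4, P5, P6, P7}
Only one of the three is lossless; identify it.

Decomposition 1: common = {P2}, closure = {P2} → lossy.
Decomposition 2: common = {P1, P4, P6}, closure = {P1, P2, P4, P5, P6} → lossless.
Decomposition 3: common = {P6}, closure = {P2, P5, P6} → lossy.

Decomposition 2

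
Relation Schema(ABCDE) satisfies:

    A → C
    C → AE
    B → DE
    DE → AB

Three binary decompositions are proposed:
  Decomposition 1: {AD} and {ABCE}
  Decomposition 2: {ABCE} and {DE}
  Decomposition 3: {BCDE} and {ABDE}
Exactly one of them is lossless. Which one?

Decomposition 1: common = {A}, closure = {ACE} → lossy.
Decomposition 2: common = {E}, closure = {E} → lossy.
Decomposition 3: common = {BDE}, closure = {ABCDE} → lossless.

Decomposition 3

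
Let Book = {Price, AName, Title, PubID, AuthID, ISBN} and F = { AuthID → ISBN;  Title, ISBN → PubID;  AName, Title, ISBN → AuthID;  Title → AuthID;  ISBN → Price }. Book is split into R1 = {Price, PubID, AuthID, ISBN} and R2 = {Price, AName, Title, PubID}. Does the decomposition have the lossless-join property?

No

Common attributes: R1 ∩ R2 = {Price, PubID}.
No dependency enlarges {Price, PubID}, so (Price, PubID)⁺ = {Price, PubID}.
The closure contains neither all of R1 = {Price, PubID, AuthID, ISBN} nor all of R2 = {Price, AName, Title, PubID}, so the common attributes are not a superkey of either fragment. The join is lossy.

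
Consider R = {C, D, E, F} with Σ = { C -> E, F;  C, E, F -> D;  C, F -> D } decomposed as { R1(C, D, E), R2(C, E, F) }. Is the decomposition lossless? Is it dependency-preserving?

lossless and dependency-preserving

Lossless test: (C, E)⁺ = {C, D, E, F}, which contains all of one fragment — lossless.
Dependency preservation: C, E, F → D; C, F → D are not contained in any single fragment, but the restricted closure of each left-hand side across the fragments still reaches the right-hand side; the remaining FDs each lie inside some fragment. All dependencies are preserved.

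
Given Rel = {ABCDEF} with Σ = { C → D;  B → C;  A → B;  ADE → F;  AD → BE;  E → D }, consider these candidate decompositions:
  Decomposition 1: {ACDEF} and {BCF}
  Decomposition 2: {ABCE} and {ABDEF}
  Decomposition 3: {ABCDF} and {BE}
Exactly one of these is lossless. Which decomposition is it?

Decomposition 1: common = {CF}, closure = {CDF} → lossy.
Decomposition 2: common = {ABE}, closure = {ABCDEF} → lossless.
Decomposition 3: common = {B}, closure = {BCD} → lossy.

Decomposition 2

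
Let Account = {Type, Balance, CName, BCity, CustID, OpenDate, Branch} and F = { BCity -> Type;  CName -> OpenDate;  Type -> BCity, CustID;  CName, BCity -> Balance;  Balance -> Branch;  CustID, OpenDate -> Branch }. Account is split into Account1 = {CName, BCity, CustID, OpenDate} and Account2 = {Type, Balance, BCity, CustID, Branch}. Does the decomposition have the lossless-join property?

No

Common attributes: Account1 ∩ Account2 = {BCity, CustID}.
Closure of {BCity, CustID}: BCity → Type applies, adding Type. So (BCity, CustID)⁺ = {Type, BCity, CustID}.
The closure contains neither all of Account1 = {CName, BCity, CustID, OpenDate} nor all of Account2 = {Type, Balance, BCity, CustID, Branch}, so the common attributes are not a superkey of either fragment. The join is lossy.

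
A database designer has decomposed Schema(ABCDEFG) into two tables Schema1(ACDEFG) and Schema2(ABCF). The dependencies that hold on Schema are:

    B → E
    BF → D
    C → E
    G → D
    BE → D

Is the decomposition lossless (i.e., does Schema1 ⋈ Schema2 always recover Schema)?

No

Common attributes: Schema1 ∩ Schema2 = {ACF}.
Closure of {ACF}: C → E applies, adding E. So (ACF)⁺ = {ACEF}.
The closure contains neither all of Schema1 = {ACDEFG} nor all of Schema2 = {ABCF}, so the common attributes are not a superkey of either fragment. The join is lossy.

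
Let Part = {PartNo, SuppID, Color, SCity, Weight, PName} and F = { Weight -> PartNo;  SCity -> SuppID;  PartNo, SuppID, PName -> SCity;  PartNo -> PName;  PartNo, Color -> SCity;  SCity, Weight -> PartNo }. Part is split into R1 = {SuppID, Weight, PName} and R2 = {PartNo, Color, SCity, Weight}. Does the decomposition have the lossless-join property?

Common attributes: R1 ∩ R2 = {Weight}.
Closure of {Weight}: Weight → PartNo applies, adding PartNo; PartNo → PName applies, adding PName. So (Weight)⁺ = {PartNo, Weight, PName}.
The closure contains neither all of R1 = {SuppID, Weight, PName} nor all of R2 = {PartNo, Color, SCity, Weight}, so the common attributes are not a superkey of either fragment. The join is lossy.

No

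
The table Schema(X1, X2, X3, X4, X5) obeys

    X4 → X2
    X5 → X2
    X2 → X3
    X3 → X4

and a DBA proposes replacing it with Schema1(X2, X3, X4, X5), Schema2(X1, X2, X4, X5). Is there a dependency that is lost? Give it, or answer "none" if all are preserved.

none

X4 → X2 lies within Schema1.
X5 → X2 lies within Schema1.
X2 → X3 lies within Schema1.
X3 → X4 lies within Schema1.
Every dependency is enforceable on the fragments, so the decomposition is dependency-preserving.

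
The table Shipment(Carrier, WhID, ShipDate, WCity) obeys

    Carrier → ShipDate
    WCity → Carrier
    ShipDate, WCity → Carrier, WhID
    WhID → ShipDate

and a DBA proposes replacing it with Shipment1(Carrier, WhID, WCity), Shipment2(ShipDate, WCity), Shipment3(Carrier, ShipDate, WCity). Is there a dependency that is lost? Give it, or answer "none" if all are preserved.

Check WhID → ShipDate: no single fragment contains all of {WhID, ShipDate}, and the restricted closure of {WhID} across the fragments never reaches {ShipDate}.
Carrier → ShipDate is preserved.
WCity → Carrier is preserved.
ShipDate, WCity → Carrier, WhID is preserved.

WhID → ShipDate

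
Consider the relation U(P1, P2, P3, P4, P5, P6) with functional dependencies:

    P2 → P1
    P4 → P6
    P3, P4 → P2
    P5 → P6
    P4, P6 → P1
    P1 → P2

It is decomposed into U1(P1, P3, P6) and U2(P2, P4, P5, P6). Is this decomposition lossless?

No

Common attributes: U1 ∩ U2 = {P6}.
No dependency enlarges {P6}, so (P6)⁺ = {P6}.
The closure contains neither all of U1 = {P1, P3, P6} nor all of U2 = {P2, P4, P5, P6}, so the common attributes are not a superkey of either fragment. The join is lossy.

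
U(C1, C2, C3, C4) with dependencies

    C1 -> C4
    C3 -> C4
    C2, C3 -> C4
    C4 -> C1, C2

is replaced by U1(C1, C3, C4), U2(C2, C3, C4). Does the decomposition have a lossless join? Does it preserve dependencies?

lossless and dependency-preserving

Lossless test: (C3, C4)⁺ = {C1, C2, C3, C4}, which contains all of one fragment — lossless.
Dependency preservation: C4 → C1, C2 is not contained in any single fragment, but the restricted closure of its left-hand side across the fragments still reaches the right-hand side; the remaining FDs each lie inside some fragment. All dependencies are preserved.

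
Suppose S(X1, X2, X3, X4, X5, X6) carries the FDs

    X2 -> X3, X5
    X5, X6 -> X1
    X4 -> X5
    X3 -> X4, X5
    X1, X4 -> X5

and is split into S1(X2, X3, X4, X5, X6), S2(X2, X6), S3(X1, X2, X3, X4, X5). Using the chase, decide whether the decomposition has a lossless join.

No

Chase test. Columns are X1, X2, X3, X4, X5, X6; row i has aⱼ where attribute j ∈ Si, else bᵢⱼ.
Initial tableau (one row per fragment):
  row 1: b11 a2 a3 a4 a5 a6
  row 2: b21 a2 b23 b24 b25 a6
  row 3: a1 a2 a3 a4 a5 b36
Rows 1 and 2 agree on X2; apply X2→X3, X5 and equate their X3, X5 entries.
Rows 1 and 2 agree on X5, X6; apply X5, X6→X1 and equate their X1 entries.
Rows 1 and 2 agree on X3; apply X3→X4, X5 and equate their X4, X5 entries.
No row becomes fully distinguished — the join is lossy.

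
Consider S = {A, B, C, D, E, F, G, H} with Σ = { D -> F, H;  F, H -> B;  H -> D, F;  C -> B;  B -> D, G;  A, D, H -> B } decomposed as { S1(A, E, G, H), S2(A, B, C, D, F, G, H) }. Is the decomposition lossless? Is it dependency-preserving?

lossy but dependency-preserving

Lossless test: (A, G, H)⁺ = {A, B, D, F, G, H}, which is a superkey of neither fragment — lossy.
Dependency preservation: every FD's attributes lie within a single fragment, so each can be enforced locally — preserved.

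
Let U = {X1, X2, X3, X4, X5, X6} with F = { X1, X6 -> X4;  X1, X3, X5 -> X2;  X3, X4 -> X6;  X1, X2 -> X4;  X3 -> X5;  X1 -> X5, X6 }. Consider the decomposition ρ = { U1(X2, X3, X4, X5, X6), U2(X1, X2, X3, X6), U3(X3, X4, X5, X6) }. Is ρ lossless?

No

Chase test. Columns are X1, X2, X3, X4, X5, X6; row i has aⱼ where attribute j ∈ Ui, else bᵢⱼ.
Initial tableau (one row per fragment):
  row 1: b11 a2 a3 a4 a5 a6
  row 2: a1 a2 a3 b24 b25 a6
  row 3: b31 b32 a3 a4 a5 a6
Rows 1 and 2 agree on X3; apply X3→X5 and equate their X5 entries.
No row becomes fully distinguished — the join is lossy.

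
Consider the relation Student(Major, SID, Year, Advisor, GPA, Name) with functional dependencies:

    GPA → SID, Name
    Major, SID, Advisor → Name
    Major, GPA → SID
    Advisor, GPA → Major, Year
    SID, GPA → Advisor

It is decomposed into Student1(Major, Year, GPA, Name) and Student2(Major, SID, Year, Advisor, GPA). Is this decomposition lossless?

Common attributes: Student1 ∩ Student2 = {Major, Year, GPA}.
Closure of {Major, Year, GPA}: GPA → SID, Name applies, adding SID, Name; SID, GPA → Advisor applies, adding Advisor. So (Major, Year, GPA)⁺ = {Major, SID, Year, Advisor, GPA, Name}.
This closure contains every attribute of Student1, so Student1 ∩ Student2 → Student1. The join is lossless.

Yes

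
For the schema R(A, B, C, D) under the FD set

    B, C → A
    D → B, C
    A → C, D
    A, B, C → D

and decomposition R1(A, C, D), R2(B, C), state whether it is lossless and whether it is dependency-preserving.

Lossless test: (C)⁺ = {C}, which is a superkey of neither fragment — lossy.
Dependency preservation: the restricted closure of {B, C} across the fragments never reaches {A}, so B, C → A cannot be enforced without a join — not preserved.

lossy and not dependency-preserving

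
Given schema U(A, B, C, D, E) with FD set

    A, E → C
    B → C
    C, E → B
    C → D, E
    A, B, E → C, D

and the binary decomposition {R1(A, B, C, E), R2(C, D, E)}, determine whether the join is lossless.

Yes

Common attributes: R1 ∩ R2 = {C, E}.
Closure of {C, E}: C, E → B applies, adding B; C → D, E applies, adding D. So (C, E)⁺ = {B, C, D, E}.
This closure contains every attribute of R2, so R1 ∩ R2 → R2. The join is lossless.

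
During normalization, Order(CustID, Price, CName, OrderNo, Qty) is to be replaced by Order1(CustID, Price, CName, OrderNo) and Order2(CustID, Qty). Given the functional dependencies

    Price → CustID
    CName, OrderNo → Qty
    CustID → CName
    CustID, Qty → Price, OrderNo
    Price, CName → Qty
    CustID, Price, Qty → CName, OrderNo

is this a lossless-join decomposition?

Common attributes: Order1 ∩ Order2 = {CustID}.
Closure of {CustID}: CustID → CName applies, adding CName. So (CustID)⁺ = {CustID, CName}.
The closure contains neither all of Order1 = {CustID, Price, CName, OrderNo} nor all of Order2 = {CustID, Qty}, so the common attributes are not a superkey of either fragment. The join is lossy.

No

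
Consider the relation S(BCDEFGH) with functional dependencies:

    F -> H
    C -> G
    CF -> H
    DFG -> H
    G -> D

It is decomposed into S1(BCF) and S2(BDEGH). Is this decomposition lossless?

No

Common attributes: S1 ∩ S2 = {B}.
No dependency enlarges {B}, so (B)⁺ = {B}.
The closure contains neither all of S1 = {BCF} nor all of S2 = {BDEGH}, so the common attributes are not a superkey of either fragment. The join is lossy.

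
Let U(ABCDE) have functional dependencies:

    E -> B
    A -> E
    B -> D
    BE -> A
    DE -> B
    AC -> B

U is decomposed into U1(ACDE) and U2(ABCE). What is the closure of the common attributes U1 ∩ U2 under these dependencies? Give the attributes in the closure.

ABCDE

U1 ∩ U2 = {ACE}.
E → B applies, adding B
B → D applies, adding D
Closure: {ABCDE}.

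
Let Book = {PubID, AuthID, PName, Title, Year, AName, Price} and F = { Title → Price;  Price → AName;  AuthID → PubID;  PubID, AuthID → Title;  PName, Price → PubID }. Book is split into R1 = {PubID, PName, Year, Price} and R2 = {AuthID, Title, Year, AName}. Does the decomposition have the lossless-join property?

Common attributes: R1 ∩ R2 = {Year}.
No dependency enlarges {Year}, so (Year)⁺ = {Year}.
The closure contains neither all of R1 = {PubID, PName, Year, Price} nor all of R2 = {AuthID, Title, Year, AName}, so the common attributes are not a superkey of either fragment. The join is lossy.

No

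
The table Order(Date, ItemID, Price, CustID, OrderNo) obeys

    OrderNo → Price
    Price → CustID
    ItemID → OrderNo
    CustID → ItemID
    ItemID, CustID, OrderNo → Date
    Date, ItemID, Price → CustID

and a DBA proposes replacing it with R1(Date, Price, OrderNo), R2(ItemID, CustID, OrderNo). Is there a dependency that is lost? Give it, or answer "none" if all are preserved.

none

OrderNo → Price lies within R1.
Price → CustID: restricted closure across fragments reaches CustID.
ItemID → OrderNo lies within R2.
CustID → ItemID lies within R2.
ItemID, CustID, OrderNo → Date: restricted closure across fragments reaches Date.
Date, ItemID, Price → CustID: restricted closure across fragments reaches CustID.
Every dependency is enforceable on the fragments, so the decomposition is dependency-preserving.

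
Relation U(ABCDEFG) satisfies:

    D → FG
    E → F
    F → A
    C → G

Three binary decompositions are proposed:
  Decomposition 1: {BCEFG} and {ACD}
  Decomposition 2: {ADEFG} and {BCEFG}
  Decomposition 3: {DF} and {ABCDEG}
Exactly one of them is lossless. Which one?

Decomposition 3

Decomposition 1: common = {C}, closure = {CG} → lossy.
Decomposition 2: common = {EFG}, closure = {AEFG} → lossy.
Decomposition 3: common = {D}, closure = {ADFG} → lossless.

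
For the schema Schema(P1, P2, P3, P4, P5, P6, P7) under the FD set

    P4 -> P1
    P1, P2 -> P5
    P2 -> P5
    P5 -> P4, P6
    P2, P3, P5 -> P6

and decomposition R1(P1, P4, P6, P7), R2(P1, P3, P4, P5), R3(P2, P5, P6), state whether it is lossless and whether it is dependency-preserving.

lossy but dependency-preserving

Lossless test (chase): Rows 2 and 3 agree on P5; apply P5→P4, P6 and equate their P4, P6 entries. Rows 1 and 3 agree on P4; apply P4→P1 and equate their P1 entries. No row becomes fully distinguished — the join is lossy.
Dependency preservation: P1, P2 → P5; P5 → P4, P6; P2, P3, P5 → P6 are not contained in any single fragment, but the restricted closure of each left-hand side across the fragments still reaches the right-hand side; the remaining FDs each lie inside some fragment. All dependencies are preserved.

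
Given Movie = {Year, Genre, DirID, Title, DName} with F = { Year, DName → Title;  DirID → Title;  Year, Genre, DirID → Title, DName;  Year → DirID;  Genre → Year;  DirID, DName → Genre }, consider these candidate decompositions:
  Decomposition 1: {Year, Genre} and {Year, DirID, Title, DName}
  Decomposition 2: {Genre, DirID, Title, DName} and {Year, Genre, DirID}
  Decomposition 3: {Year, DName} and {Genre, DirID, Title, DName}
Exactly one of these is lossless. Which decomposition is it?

Decomposition 2

Decomposition 1: common = {Year}, closure = {Year, DirID, Title} → lossy.
Decomposition 2: common = {Genre, DirID}, closure = {Year, Genre, DirID, Title, DName} → lossless.
Decomposition 3: common = {DName}, closure = {DName} → lossy.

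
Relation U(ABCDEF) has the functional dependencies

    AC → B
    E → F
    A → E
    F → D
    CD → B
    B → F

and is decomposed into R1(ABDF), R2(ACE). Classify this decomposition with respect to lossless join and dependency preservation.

Lossless test: (A)⁺ = {ADEF}, which is a superkey of neither fragment — lossy.
Dependency preservation: the restricted closure of {AC} across the fragments never reaches {B}, so AC → B cannot be enforced without a join — not preserved.

lossy and not dependency-preserving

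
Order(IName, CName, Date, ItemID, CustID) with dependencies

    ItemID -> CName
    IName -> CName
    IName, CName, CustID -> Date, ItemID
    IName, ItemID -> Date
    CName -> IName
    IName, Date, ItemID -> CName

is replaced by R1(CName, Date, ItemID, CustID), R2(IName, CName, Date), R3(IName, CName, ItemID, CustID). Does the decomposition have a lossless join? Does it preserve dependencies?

Lossless test (chase): Rows 1 and 2 agree on CName; apply CName→IName and equate their IName entries. Rows 1 and 3 agree on IName, CName, CustID; apply IName, CName, CustID→Date, ItemID and equate their Date, ItemID entries. Row 1 is now all distinguished symbols — the join is lossless.
Dependency preservation: IName, CName, CustID → Date, ItemID; IName, ItemID → Date; IName, Date, ItemID → CName are not contained in any single fragment, but the restricted closure of each left-hand side across the fragments still reaches the right-hand side; the remaining FDs each lie inside some fragment. All dependencies are preserved.

lossless and dependency-preserving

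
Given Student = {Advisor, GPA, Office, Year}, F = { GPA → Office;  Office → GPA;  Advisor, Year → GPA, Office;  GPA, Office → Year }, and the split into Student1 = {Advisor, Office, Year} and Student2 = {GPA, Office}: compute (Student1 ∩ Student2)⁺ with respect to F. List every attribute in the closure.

Student1 ∩ Student2 = {Office}.
Office → GPA applies, adding GPA
GPA, Office → Year applies, adding Year
Closure: {GPA, Office, Year}.

GPA, Office, Year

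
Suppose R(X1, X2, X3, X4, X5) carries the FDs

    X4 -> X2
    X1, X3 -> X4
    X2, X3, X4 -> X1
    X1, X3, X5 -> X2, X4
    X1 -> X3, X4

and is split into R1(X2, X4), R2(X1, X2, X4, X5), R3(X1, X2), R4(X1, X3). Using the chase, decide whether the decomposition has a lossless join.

Yes

Chase test. Columns are X1, X2, X3, X4, X5; row i has aⱼ where attribute j ∈ Ri, else bᵢⱼ.
Initial tableau (one row per fragment):
  row 1: b11 a2 b13 a4 b15
  row 2: a1 a2 b23 a4 a5
  row 3: a1 a2 b33 b34 b35
  row 4: a1 b42 a3 b44 b45
Rows 2 and 3 agree on X1; apply X1→X3, X4 and equate their X3, X4 entries.
Rows 2 and 4 agree on X1; apply X1→X3, X4 and equate their X3, X4 entries.
Rows 1 and 4 agree on X4; apply X4→X2 and equate their X2 entries.
Row 2 is now all distinguished symbols — the join is lossless.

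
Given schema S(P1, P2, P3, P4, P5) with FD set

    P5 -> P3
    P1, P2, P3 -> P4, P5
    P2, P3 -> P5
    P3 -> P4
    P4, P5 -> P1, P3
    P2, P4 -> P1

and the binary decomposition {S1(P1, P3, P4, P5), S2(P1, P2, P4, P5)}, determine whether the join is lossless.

Common attributes: S1 ∩ S2 = {P1, P4, P5}.
Closure of {P1, P4, P5}: P5 → P3 applies, adding P3. So (P1, P4, P5)⁺ = {P1, P3, P4, P5}.
This closure contains every attribute of S1, so S1 ∩ S2 → S1. The join is lossless.

Yes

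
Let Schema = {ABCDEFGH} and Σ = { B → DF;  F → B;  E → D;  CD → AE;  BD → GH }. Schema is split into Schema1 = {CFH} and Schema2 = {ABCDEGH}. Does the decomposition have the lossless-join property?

Common attributes: Schema1 ∩ Schema2 = {CH}.
No dependency enlarges {CH}, so (CH)⁺ = {CH}.
The closure contains neither all of Schema1 = {CFH} nor all of Schema2 = {ABCDEGH}, so the common attributes are not a superkey of either fragment. The join is lossy.

No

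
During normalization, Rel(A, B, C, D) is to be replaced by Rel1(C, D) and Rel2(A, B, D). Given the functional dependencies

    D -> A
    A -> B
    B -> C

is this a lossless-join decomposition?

Common attributes: Rel1 ∩ Rel2 = {D}.
Closure of {D}: D → A applies, adding A; A → B applies, adding B; B → C applies, adding C. So (D)⁺ = {A, B, C, D}.
This closure contains every attribute of Rel1, so Rel1 ∩ Rel2 → Rel1. The join is lossless.

Yes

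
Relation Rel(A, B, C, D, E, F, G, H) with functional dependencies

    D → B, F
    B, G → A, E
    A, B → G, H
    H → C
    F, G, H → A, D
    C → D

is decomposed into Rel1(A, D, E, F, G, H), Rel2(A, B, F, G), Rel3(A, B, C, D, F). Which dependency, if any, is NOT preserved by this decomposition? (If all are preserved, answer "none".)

H → C

Check H → C: no single fragment contains all of {C, H}, and the restricted closure of {H} across the fragments never reaches {C}.
D → B, F is preserved.
B, G → A, E is preserved.
A, B → G, H is preserved.
F, G, H → A, D is preserved.
C → D is preserved.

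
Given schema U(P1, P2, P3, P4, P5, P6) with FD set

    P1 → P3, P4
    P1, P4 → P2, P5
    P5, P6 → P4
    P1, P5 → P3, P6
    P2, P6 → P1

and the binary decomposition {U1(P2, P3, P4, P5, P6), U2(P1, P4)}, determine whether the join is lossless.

Common attributes: U1 ∩ U2 = {P4}.
No dependency enlarges {P4}, so (P4)⁺ = {P4}.
The closure contains neither all of U1 = {P2, P3, P4, P5, P6} nor all of U2 = {P1, P4}, so the common attributes are not a superkey of either fragment. The join is lossy.

No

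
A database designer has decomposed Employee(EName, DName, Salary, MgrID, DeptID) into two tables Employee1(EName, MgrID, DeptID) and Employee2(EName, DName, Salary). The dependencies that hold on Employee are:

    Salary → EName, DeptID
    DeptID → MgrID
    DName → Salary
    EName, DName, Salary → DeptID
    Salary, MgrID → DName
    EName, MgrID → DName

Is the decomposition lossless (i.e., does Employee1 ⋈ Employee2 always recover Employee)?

Common attributes: Employee1 ∩ Employee2 = {EName}.
No dependency enlarges {EName}, so (EName)⁺ = {EName}.
The closure contains neither all of Employee1 = {EName, MgrID, DeptID} nor all of Employee2 = {EName, DName, Salary}, so the common attributes are not a superkey of either fragment. The join is lossy.

No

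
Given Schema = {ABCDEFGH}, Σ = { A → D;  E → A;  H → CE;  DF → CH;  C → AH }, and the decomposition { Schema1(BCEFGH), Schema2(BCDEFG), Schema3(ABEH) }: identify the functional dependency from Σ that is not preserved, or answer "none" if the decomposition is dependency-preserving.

Check A → D: no single fragment contains all of {AD}, and the restricted closure of {A} across the fragments never reaches {D}.
E → A is preserved.
H → CE is preserved.
DF → CH is preserved.
C → AH is preserved.

A → D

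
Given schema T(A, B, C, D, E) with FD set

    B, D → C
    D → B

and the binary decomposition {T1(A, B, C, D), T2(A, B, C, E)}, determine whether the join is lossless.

No

Common attributes: T1 ∩ T2 = {A, B, C}.
No dependency enlarges {A, B, C}, so (A, B, C)⁺ = {A, B, C}.
The closure contains neither all of T1 = {A, B, C, D} nor all of T2 = {A, B, C, E}, so the common attributes are not a superkey of either fragment. The join is lossy.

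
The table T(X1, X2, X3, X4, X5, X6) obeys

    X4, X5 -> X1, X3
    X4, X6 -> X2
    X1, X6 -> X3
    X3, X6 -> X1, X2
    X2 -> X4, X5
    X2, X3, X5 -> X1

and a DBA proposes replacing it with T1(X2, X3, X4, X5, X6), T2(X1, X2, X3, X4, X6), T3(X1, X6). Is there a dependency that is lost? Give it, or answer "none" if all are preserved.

Check X4, X5 → X1, X3: no single fragment contains all of {X1, X3, X4, X5}, and the restricted closure of {X4, X5} across the fragments never reaches {X1, X3}.
X4, X6 → X2 is preserved.
X1, X6 → X3 is preserved.
X3, X6 → X1, X2 is preserved.
X2 → X4, X5 is preserved.
X2, X3, X5 → X1 is preserved.

X4, X5 -> X1, X3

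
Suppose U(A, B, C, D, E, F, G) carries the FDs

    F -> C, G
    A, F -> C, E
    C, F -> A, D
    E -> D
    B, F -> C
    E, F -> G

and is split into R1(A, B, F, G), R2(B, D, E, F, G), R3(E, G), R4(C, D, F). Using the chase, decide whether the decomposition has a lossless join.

Yes

Chase test. Columns are A, B, C, D, E, F, G; row i has aⱼ where attribute j ∈ Ri, else bᵢⱼ.
Initial tableau (one row per fragment):
  row 1: a1 a2 b13 b14 b15 a6 a7
  row 2: b21 a2 b23 a4 a5 a6 a7
  row 3: b31 b32 b33 b34 a5 b36 a7
  row 4: b41 b42 a3 a4 b45 a6 b47
Rows 1 and 2 agree on F; apply F→C, G and equate their C, G entries.
Rows 1 and 4 agree on F; apply F→C, G and equate their C, G entries.
Rows 1 and 2 agree on C, F; apply C, F→A, D and equate their A, D entries.
Rows 1 and 4 agree on C, F; apply C, F→A, D and equate their A, D entries.
Rows 2 and 3 agree on E; apply E→D and equate their D entries.
Rows 1 and 2 agree on A, F; apply A, F→C, E and equate their C, E entries.
Rows 1 and 4 agree on A, F; apply A, F→C, E and equate their C, E entries.
Row 1 is now all distinguished symbols — the join is lossless.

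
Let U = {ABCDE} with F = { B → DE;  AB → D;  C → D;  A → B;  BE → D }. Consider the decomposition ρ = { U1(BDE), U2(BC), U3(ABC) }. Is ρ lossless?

Chase test. Columns are ABCDE; row i has aⱼ where attribute j ∈ Ui, else bᵢⱼ.
Initial tableau (one row per fragment):
  row 1: b11 a2 b13 a4 a5
  row 2: b21 a2 a3 b24 b25
  row 3: a1 a2 a3 b34 b35
Rows 1 and 2 agree on B; apply B→DE and equate their DE entries.
Rows 1 and 3 agree on B; apply B→DE and equate their DE entries.
Row 3 is now all distinguished symbols — the join is lossless.

Yes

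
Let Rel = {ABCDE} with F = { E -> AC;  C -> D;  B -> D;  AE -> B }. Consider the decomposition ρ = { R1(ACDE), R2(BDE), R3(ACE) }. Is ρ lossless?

Yes

Chase test. Columns are ABCDE; row i has aⱼ where attribute j ∈ Ri, else bᵢⱼ.
Initial tableau (one row per fragment):
  row 1: a1 b12 a3 a4 a5
  row 2: b21 a2 b23 a4 a5
  row 3: a1 b32 a3 b34 a5
Rows 1 and 2 agree on E; apply E→AC and equate their AC entries.
Rows 1 and 3 agree on C; apply C→D and equate their D entries.
Rows 1 and 2 agree on AE; apply AE→B and equate their B entries.
Rows 1 and 3 agree on AE; apply AE→B and equate their B entries.
Row 1 is now all distinguished symbols — the join is lossless.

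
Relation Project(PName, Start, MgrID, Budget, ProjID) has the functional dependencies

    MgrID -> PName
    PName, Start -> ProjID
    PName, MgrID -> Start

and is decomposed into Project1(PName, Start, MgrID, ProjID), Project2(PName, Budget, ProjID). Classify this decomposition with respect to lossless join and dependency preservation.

lossy but dependency-preserving

Lossless test: (PName, ProjID)⁺ = {PName, ProjID}, which is a superkey of neither fragment — lossy.
Dependency preservation: every FD's attributes lie within a single fragment, so each can be enforced locally — preserved.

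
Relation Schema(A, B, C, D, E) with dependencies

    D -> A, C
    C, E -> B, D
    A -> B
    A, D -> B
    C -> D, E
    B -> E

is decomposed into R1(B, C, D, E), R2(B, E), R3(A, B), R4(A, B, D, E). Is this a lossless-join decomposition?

Yes

Chase test. Columns are A, B, C, D, E; row i has aⱼ where attribute j ∈ Ri, else bᵢⱼ.
Initial tableau (one row per fragment):
  row 1: b11 a2 a3 a4 a5
  row 2: b21 a2 b23 b24 a5
  row 3: a1 a2 b33 b34 b35
  row 4: a1 a2 b43 a4 a5
Rows 1 and 4 agree on D; apply D→A, C and equate their A, C entries.
Rows 1 and 3 agree on B; apply B→E and equate their E entries.
Row 1 is now all distinguished symbols — the join is lossless.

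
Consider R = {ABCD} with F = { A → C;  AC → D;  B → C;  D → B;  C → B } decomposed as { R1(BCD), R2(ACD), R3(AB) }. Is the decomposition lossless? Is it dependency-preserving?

lossless and dependency-preserving

Lossless test (chase): Rows 2 and 3 agree on A; apply A→C and equate their C entries. Rows 2 and 3 agree on AC; apply AC→D and equate their D entries. Rows 1 and 2 agree on D; apply D→B and equate their B entries. Row 2 is now all distinguished symbols — the join is lossless.
Dependency preservation: every FD's attributes lie within a single fragment, so each can be enforced locally — preserved.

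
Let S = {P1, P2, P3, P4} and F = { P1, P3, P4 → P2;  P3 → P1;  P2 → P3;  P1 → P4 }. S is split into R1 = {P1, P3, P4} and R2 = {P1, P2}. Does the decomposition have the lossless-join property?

Common attributes: R1 ∩ R2 = {P1}.
Closure of {P1}: P1 → P4 applies, adding P4. So (P1)⁺ = {P1, P4}.
The closure contains neither all of R1 = {P1, P3, P4} nor all of R2 = {P1, P2}, so the common attributes are not a superkey of either fragment. The join is lossy.

No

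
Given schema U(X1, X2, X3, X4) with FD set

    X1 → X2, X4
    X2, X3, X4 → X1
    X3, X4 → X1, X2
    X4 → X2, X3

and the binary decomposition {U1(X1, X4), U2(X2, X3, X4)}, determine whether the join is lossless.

Common attributes: U1 ∩ U2 = {X4}.
Closure of {X4}: X4 → X2, X3 applies, adding X2, X3; X2, X3, X4 → X1 applies, adding X1. So (X4)⁺ = {X1, X2, X3, X4}.
This closure contains every attribute of U1, so U1 ∩ U2 → U1. The join is lossless.

Yes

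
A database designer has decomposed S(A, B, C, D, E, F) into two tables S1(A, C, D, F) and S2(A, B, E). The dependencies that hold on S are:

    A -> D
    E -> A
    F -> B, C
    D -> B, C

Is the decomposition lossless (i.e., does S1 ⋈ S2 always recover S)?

No

Common attributes: S1 ∩ S2 = {A}.
Closure of {A}: A → D applies, adding D; D → B, C applies, adding B, C. So (A)⁺ = {A, B, C, D}.
The closure contains neither all of S1 = {A, C, D, F} nor all of S2 = {A, B, E}, so the common attributes are not a superkey of either fragment. The join is lossy.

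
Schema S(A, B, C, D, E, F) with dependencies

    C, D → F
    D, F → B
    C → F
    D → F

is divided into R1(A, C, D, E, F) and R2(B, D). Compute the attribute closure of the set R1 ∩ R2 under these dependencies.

B, D, F

R1 ∩ R2 = {D}.
D → F applies, adding F
D, F → B applies, adding B
Closure: {B, D, F}.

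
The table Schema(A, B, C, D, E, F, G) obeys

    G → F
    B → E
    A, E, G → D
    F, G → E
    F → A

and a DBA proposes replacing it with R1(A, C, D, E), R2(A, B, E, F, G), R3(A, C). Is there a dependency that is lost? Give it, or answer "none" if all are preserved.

Check A, E, G → D: no single fragment contains all of {A, D, E, G}, and the restricted closure of {A, E, G} across the fragments never reaches {D}.
G → F is preserved.
B → E is preserved.
F, G → E is preserved.
F → A is preserved.

A, E, G → D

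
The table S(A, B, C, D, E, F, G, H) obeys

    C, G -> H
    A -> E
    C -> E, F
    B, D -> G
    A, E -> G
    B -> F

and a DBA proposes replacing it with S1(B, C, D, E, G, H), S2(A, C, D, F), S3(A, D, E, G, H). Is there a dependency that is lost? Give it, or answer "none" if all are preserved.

B -> F

Check B → F: no single fragment contains all of {B, F}, and the restricted closure of {B} across the fragments never reaches {F}.
C, G → H is preserved.
A → E is preserved.
C → E, F is preserved.
B, D → G is preserved.
A, E → G is preserved.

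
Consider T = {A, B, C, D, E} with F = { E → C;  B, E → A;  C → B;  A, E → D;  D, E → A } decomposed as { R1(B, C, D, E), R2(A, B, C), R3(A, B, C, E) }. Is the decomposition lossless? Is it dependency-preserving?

lossless and dependency-preserving

Lossless test (chase): Rows 1 and 3 agree on B, E; apply B, E→A and equate their A entries. Rows 1 and 3 agree on A, E; apply A, E→D and equate their D entries. Row 1 is now all distinguished symbols — the join is lossless.
Dependency preservation: A, E → D; D, E → A are not contained in any single fragment, but the restricted closure of each left-hand side across the fragments still reaches the right-hand side; the remaining FDs each lie inside some fragment. All dependencies are preserved.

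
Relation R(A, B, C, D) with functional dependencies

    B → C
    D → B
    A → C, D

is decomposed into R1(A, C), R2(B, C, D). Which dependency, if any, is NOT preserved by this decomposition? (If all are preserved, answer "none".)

Check A → C, D: no single fragment contains all of {A, C, D}, and the restricted closure of {A} across the fragments never reaches {C, D}.
B → C is preserved.
D → B is preserved.

A → C, D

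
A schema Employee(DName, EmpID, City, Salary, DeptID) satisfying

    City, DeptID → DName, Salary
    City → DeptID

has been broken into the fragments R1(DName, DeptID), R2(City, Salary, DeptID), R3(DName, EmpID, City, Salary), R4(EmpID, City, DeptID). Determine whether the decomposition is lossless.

Yes

Chase test. Columns are DName, EmpID, City, Salary, DeptID; row i has aⱼ where attribute j ∈ Ri, else bᵢⱼ.
Initial tableau (one row per fragment):
  row 1: a1 b12 b13 b14 a5
  row 2: b21 b22 a3 a4 a5
  row 3: a1 a2 a3 a4 b35
  row 4: b41 a2 a3 b44 a5
Rows 2 and 4 agree on City, DeptID; apply City, DeptID→DName, Salary and equate their DName, Salary entries.
Rows 2 and 3 agree on City; apply City→DeptID and equate their DeptID entries.
Rows 2 and 3 agree on City, DeptID; apply City, DeptID→DName, Salary and equate their DName, Salary entries.
Row 3 is now all distinguished symbols — the join is lossless.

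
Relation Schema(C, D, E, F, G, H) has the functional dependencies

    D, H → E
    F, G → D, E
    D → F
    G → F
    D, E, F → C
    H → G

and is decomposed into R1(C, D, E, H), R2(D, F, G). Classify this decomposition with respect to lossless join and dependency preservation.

lossy and not dependency-preserving

Lossless test: (D)⁺ = {D, F}, which is a superkey of neither fragment — lossy.
Dependency preservation: the restricted closure of {F, G} across the fragments never reaches {D, E}, so F, G → D, E cannot be enforced without a join — not preserved.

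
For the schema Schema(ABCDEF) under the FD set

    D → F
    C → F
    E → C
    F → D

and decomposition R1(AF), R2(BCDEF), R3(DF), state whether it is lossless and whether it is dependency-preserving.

lossy but dependency-preserving

Lossless test (chase): Rows 1 and 2 agree on F; apply F→D and equate their D entries. No row becomes fully distinguished — the join is lossy.
Dependency preservation: every FD's attributes lie within a single fragment, so each can be enforced locally — preserved.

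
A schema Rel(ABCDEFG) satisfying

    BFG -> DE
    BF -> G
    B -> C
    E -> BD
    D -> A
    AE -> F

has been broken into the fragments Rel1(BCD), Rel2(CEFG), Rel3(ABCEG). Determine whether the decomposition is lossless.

No

Chase test. Columns are ABCDEFG; row i has aⱼ where attribute j ∈ Reli, else bᵢⱼ.
Initial tableau (one row per fragment):
  row 1: b11 a2 a3 a4 b15 b16 b17
  row 2: b21 b22 a3 b24 a5 a6 a7
  row 3: a1 a2 a3 b34 a5 b36 a7
Rows 2 and 3 agree on E; apply E→BD and equate their BD entries.
Rows 2 and 3 agree on D; apply D→A and equate their A entries.
Rows 2 and 3 agree on AE; apply AE→F and equate their F entries.
No row becomes fully distinguished — the join is lossy.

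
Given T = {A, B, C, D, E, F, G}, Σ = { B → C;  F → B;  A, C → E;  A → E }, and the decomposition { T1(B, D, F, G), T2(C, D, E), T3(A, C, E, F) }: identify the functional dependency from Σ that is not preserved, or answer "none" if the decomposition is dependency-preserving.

B → C

Check B → C: no single fragment contains all of {B, C}, and the restricted closure of {B} across the fragments never reaches {C}.
F → B is preserved.
A, C → E is preserved.
A → E is preserved.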